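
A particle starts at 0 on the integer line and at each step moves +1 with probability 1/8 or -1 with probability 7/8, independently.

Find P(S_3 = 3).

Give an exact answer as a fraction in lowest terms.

To reach position 3 after 3 steps: need 3 steps of +1 and 0 steps of -1.
Number of such sequences: C(3,3) = 1
Each has probability (1/8)^3 · (7/8)^0 = 1/512
P = 1 · 1/512 = 1/512

Answer: 1/512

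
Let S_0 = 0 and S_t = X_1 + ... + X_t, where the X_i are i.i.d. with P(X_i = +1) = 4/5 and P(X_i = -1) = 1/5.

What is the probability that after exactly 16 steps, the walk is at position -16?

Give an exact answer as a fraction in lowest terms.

Answer: 1/152587890625

Derivation:
To reach position -16 after 16 steps: need 0 steps of +1 and 16 steps of -1.
Number of such sequences: C(16,0) = 1
Each has probability (4/5)^0 · (1/5)^16 = 1/152587890625
P = 1 · 1/152587890625 = 1/152587890625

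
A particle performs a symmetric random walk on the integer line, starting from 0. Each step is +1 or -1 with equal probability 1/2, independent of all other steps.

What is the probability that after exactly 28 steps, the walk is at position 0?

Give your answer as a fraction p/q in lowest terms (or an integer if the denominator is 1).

Answer: 5014575/33554432

Derivation:
To return to 0 after 28 steps: need exactly 14 steps of +1 and 14 of -1.
Favorable paths: C(28,14) = 40116600
Total paths: 2^28 = 268435456
P = 40116600/268435456 = 5014575/33554432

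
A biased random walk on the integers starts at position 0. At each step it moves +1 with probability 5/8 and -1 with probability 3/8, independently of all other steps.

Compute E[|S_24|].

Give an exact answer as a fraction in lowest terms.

Answer: 955515218789334100557/147573952589676412928

Derivation:
S_24 takes values m ≡ 0 (mod 2) with |m| ≤ 24; P(S_24=m) = C(24,(24+m)/2) · (5/8)^((24+m)/2) · (3/8)^((24-m)/2).
Distribution: P(S=-24)=282429536481/4722366482869645213696, P(S=-22)=1412147682405/590295810358705651712, P(S=-20)=54132327825525/1180591620717411303424, P(S=-18)=330808670044875/590295810358705651712, P(S=-16)=11578303451570625/2361183241434822606848, P(S=-14)=19297172419284375/590295810358705651712, P(S=-12)=203692375536890625/1180591620717411303424, P(S=-10)=436483661864765625/590295810358705651712, P(S=-8)=12367037086168359375/4722366482869645213696, P(S=-6)=2290192052994140625/295147905179352825856, P(S=-4)=11450960264970703125/590295810358705651712, P(S=-2)=12144957856787109375/295147905179352825856, P(S=0)=87713584521240234375/1180591620717411303424, P(S=2)=33735994046630859375/295147905179352825856, P(S=4)=88356174884033203125/590295810358705651712, P(S=6)=49086763824462890625/295147905179352825856, P(S=8)=736301457366943359375/4722366482869645213696, P(S=10)=72186417388916015625/590295810358705651712, P(S=12)=93574985504150390625/1180591620717411303424, P(S=14)=24624996185302734375/590295810358705651712, P(S=16)=41041660308837890625/2361183241434822606848, P(S=18)=3257274627685546875/590295810358705651712, P(S=20)=1480579376220703125/1180591620717411303424, P(S=22)=107288360595703125/590295810358705651712, P(S=24)=59604644775390625/4722366482869645213696
E[|S_24|] = Σ_m |m|·P(S_24=m) = 955515218789334100557/147573952589676412928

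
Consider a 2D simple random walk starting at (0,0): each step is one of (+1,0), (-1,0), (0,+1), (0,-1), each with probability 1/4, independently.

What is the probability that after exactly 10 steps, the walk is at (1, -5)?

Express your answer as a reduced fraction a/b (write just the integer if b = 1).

Answer: 675/131072

Derivation:
Let h be the number of horizontal steps (so 10-h are vertical). To end at (1,-5) need (h+1)/2 right-steps and ((10-h)-5)/2 up-steps.
Sum over h with 1 ≤ h ≤ 5, h ≡ 1 (mod 2), 10-h ≡ 1 (mod 2):
h=1: C(10,1)·C(1,1)·C(9,2) = 10·1·36 = 360
h=3: C(10,3)·C(3,2)·C(7,1) = 120·3·7 = 2520
h=5: C(10,5)·C(5,3)·C(5,0) = 252·10·1 = 2520
Total favorable: 5400
Total paths: 4^10 = 1048576
P = 5400/1048576 = 675/131072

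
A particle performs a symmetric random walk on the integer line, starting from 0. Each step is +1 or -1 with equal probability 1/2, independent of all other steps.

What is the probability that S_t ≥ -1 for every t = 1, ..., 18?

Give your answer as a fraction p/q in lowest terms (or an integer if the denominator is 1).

Let f(t,s) = #length-t paths at position s with S_1..S_t all ≥ -1.
f(t,s) = f(t-1,s-1) + f(t-1,s+1) for s ≥ -1; f(t,s) = 0 for s < -1.
t=0: f(0,0)=1
t=1: f(1,-1)=1 f(1,1)=1
t=2: f(2,0)=2 f(2,2)=1
t=3: f(3,-1)=2 f(3,1)=3 f(3,3)=1
t=4: f(4,0)=5 f(4,2)=4 f(4,4)=1
t=5: f(5,-1)=5 f(5,1)=9 f(5,3)=5 f(5,5)=1
t=6: f(6,0)=14 f(6,2)=14 f(6,4)=6 f(6,6)=1
t=7: f(7,-1)=14 f(7,1)=28 f(7,3)=20 f(7,5)=7 f(7,7)=1
t=8: f(8,0)=42 f(8,2)=48 f(8,4)=27 f(8,6)=8 f(8,8)=1
t=9: f(9,-1)=42 f(9,1)=90 f(9,3)=75 f(9,5)=35 f(9,7)=9 f(9,9)=1
t=10: f(10,0)=132 f(10,2)=165 f(10,4)=110 f(10,6)=44 f(10,8)=10 f(10,10)=1
t=11: f(11,-1)=132 f(11,1)=297 f(11,3)=275 f(11,5)=154 f(11,7)=54 f(11,9)=11 f(11,11)=1
t=12: f(12,0)=429 f(12,2)=572 f(12,4)=429 f(12,6)=208 f(12,8)=65 f(12,10)=12 f(12,12)=1
t=13: f(13,-1)=429 f(13,1)=1001 f(13,3)=1001 f(13,5)=637 f(13,7)=273 f(13,9)=77 f(13,11)=13 f(13,13)=1
t=14: f(14,0)=1430 f(14,2)=2002 f(14,4)=1638 f(14,6)=910 f(14,8)=350 f(14,10)=90 f(14,12)=14 f(14,14)=1
t=15: f(15,-1)=1430 f(15,1)=3432 f(15,3)=3640 f(15,5)=2548 f(15,7)=1260 f(15,9)=440 f(15,11)=104 f(15,13)=15 f(15,15)=1
t=16: f(16,0)=4862 f(16,2)=7072 f(16,4)=6188 f(16,6)=3808 f(16,8)=1700 f(16,10)=544 f(16,12)=119 f(16,14)=16 f(16,16)=1
t=17: f(17,-1)=4862 f(17,1)=11934 f(17,3)=13260 f(17,5)=9996 f(17,7)=5508 f(17,9)=2244 f(17,11)=663 f(17,13)=135 f(17,15)=17 f(17,17)=1
t=18: f(18,0)=16796 f(18,2)=25194 f(18,4)=23256 f(18,6)=15504 f(18,8)=7752 f(18,10)=2907 f(18,12)=798 f(18,14)=152 f(18,16)=18 f(18,18)=1
Σ_s f(18,s) = 92378
P = 92378/262144 = 46189/131072

Answer: 46189/131072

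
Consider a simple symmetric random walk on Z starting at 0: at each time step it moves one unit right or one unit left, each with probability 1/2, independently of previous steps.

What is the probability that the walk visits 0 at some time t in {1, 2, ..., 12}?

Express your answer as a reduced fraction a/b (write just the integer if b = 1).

Answer: 793/1024

Derivation:
Count via complement. Let g(t,s) = #length-t paths at position s with S_1..S_t all ≠ 0.
g(t,s) = g(t-1,s-1) + g(t-1,s+1) for s ≠ 0; g(t,0) = 0.
t=0: g(0,0)=1
t=1: g(1,-1)=1 g(1,1)=1
t=2: g(2,-2)=1 g(2,2)=1
t=3: g(3,-3)=1 g(3,-1)=1 g(3,1)=1 g(3,3)=1
t=4: g(4,-4)=1 g(4,-2)=2 g(4,2)=2 g(4,4)=1
t=5: g(5,-5)=1 g(5,-3)=3 g(5,-1)=2 g(5,1)=2 g(5,3)=3 g(5,5)=1
t=6: g(6,-6)=1 g(6,-4)=4 g(6,-2)=5 g(6,2)=5 g(6,4)=4 g(6,6)=1
t=7: g(7,-7)=1 g(7,-5)=5 g(7,-3)=9 g(7,-1)=5 g(7,1)=5 g(7,3)=9 g(7,5)=5 g(7,7)=1
t=8: g(8,-8)=1 g(8,-6)=6 g(8,-4)=14 g(8,-2)=14 g(8,2)=14 g(8,4)=14 g(8,6)=6 g(8,8)=1
t=9: g(9,-9)=1 g(9,-7)=7 g(9,-5)=20 g(9,-3)=28 g(9,-1)=14 g(9,1)=14 g(9,3)=28 g(9,5)=20 g(9,7)=7 g(9,9)=1
t=10: g(10,-10)=1 g(10,-8)=8 g(10,-6)=27 g(10,-4)=48 g(10,-2)=42 g(10,2)=42 g(10,4)=48 g(10,6)=27 g(10,8)=8 g(10,10)=1
t=11: g(11,-11)=1 g(11,-9)=9 g(11,-7)=35 g(11,-5)=75 g(11,-3)=90 g(11,-1)=42 g(11,1)=42 g(11,3)=90 g(11,5)=75 g(11,7)=35 g(11,9)=9 g(11,11)=1
t=12: g(12,-12)=1 g(12,-10)=10 g(12,-8)=44 g(12,-6)=110 g(12,-4)=165 g(12,-2)=132 g(12,2)=132 g(12,4)=165 g(12,6)=110 g(12,8)=44 g(12,10)=10 g(12,12)=1
Paths never hitting 0: Σ_s g(12,s) = 924
Paths hitting 0: 2^12 - 924 = 3172
P = 3172/4096 = 793/1024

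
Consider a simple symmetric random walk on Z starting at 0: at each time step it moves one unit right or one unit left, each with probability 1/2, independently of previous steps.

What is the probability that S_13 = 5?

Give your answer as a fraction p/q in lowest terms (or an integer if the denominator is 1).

To reach position 5 after 13 steps: need 9 steps of +1 and 4 of -1.
Favorable paths: C(13,9) = 715
Total paths: 2^13 = 8192
P = 715/8192 = 715/8192

Answer: 715/8192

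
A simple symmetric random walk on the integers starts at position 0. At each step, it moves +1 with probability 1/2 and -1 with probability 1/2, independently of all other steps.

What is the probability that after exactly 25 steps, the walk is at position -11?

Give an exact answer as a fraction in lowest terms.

Answer: 120175/8388608

Derivation:
To reach position -11 after 25 steps: need 7 steps of +1 and 18 of -1.
Favorable paths: C(25,7) = 480700
Total paths: 2^25 = 33554432
P = 480700/33554432 = 120175/8388608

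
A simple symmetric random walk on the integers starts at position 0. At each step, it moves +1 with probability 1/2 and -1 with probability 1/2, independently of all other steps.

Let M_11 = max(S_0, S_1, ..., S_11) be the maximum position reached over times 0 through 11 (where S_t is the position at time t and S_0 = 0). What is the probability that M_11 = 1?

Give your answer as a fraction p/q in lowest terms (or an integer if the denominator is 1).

Let M_11 = max(S_0,...,S_11). Use the reflection principle: for j ≥ 1, #{paths with M_11 ≥ j} = #{S_11 ≥ j} + #{S_11 ≥ j+1}.
By reflection, #{M_11 ≥ 1} = #{S_11 ≥ 1} + #{S_11 ≥ 2} = 1024 + 562 = 1586.
#{M_11 ≥ 2} = #{S_11 ≥ 2} + #{S_11 ≥ 3} = 562 + 562 = 1124.
#{M_11 = 1} = 1586 - 1124 = 462.
P(M_11 = 1) = 462/2048 = 231/1024

Answer: 231/1024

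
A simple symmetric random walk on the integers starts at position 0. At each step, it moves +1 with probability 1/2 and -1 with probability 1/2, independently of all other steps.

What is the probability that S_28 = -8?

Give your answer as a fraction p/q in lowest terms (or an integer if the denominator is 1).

Answer: 6561555/134217728

Derivation:
To reach position -8 after 28 steps: need 10 steps of +1 and 18 of -1.
Favorable paths: C(28,10) = 13123110
Total paths: 2^28 = 268435456
P = 13123110/268435456 = 6561555/134217728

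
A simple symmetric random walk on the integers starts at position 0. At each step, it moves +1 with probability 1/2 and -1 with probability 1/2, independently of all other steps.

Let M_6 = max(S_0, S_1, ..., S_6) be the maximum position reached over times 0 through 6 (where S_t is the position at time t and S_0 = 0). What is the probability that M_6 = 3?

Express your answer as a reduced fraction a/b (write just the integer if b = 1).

Answer: 3/32

Derivation:
Let M_6 = max(S_0,...,S_6). Use the reflection principle: for j ≥ 1, #{paths with M_6 ≥ j} = #{S_6 ≥ j} + #{S_6 ≥ j+1}.
By reflection, #{M_6 ≥ 3} = #{S_6 ≥ 3} + #{S_6 ≥ 4} = 7 + 7 = 14.
#{M_6 ≥ 4} = #{S_6 ≥ 4} + #{S_6 ≥ 5} = 7 + 1 = 8.
#{M_6 = 3} = 14 - 8 = 6.
P(M_6 = 3) = 6/64 = 3/32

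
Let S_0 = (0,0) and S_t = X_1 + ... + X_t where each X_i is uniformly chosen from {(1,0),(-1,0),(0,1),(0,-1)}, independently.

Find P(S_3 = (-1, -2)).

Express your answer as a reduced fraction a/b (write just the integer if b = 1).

Answer: 3/64

Derivation:
Let h be the number of horizontal steps (so 3-h are vertical). To end at (-1,-2) need (h-1)/2 right-steps and ((3-h)-2)/2 up-steps.
Sum over h with 1 ≤ h ≤ 1, h ≡ 1 (mod 2), 3-h ≡ 0 (mod 2):
h=1: C(3,1)·C(1,0)·C(2,0) = 3·1·1 = 3
Total favorable: 3
Total paths: 4^3 = 64
P = 3/64 = 3/64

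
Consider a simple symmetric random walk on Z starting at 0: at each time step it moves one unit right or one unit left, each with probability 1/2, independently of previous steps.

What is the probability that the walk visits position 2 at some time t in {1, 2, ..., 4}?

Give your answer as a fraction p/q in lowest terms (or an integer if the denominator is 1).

Answer: 3/8

Derivation:
Count via complement. Let g(t,s) = #length-t paths at position s with S_1..S_t all ≠ 2.
g(t,s) = g(t-1,s-1) + g(t-1,s+1) for s ≠ 2; g(t,2) = 0.
t=0: g(0,0)=1
t=1: g(1,-1)=1 g(1,1)=1
t=2: g(2,-2)=1 g(2,0)=2
t=3: g(3,-3)=1 g(3,-1)=3 g(3,1)=2
t=4: g(4,-4)=1 g(4,-2)=4 g(4,0)=5
Paths never hitting 2: Σ_s g(4,s) = 10
Paths hitting 2: 2^4 - 10 = 6
P = 6/16 = 3/8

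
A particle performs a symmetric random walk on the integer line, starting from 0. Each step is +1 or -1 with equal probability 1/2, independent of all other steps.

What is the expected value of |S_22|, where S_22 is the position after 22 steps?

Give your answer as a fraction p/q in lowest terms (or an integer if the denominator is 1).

Answer: 969969/262144

Derivation:
S_22 takes values m ≡ 0 (mod 2) with |m| ≤ 22; P(S_22=m) = C(22,(22+m)/2)/2^22.
Total paths: 2^22 = 4194304
Distribution: P(S=-22)=1/4194304, P(S=-20)=22/4194304, P(S=-18)=231/4194304, P(S=-16)=1540/4194304, P(S=-14)=7315/4194304, P(S=-12)=26334/4194304, P(S=-10)=74613/4194304, P(S=-8)=170544/4194304, P(S=-6)=319770/4194304, P(S=-4)=497420/4194304, P(S=-2)=646646/4194304, P(S=0)=705432/4194304, P(S=2)=646646/4194304, P(S=4)=497420/4194304, P(S=6)=319770/4194304, P(S=8)=170544/4194304, P(S=10)=74613/4194304, P(S=12)=26334/4194304, P(S=14)=7315/4194304, P(S=16)=1540/4194304, P(S=18)=231/4194304, P(S=20)=22/4194304, P(S=22)=1/4194304
E[|S_22|] = Σ_m |m|·P(S_22=m) = 15519504/4194304 = 969969/262144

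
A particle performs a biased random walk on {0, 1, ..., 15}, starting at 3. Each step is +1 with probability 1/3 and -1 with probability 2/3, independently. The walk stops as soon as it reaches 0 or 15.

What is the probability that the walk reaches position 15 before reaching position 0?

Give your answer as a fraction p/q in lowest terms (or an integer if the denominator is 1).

Biased walk: p = 1/3, q = 2/3, r = q/p = 2
Gambler's ruin: P(hit 15 before 0 | start at 3) = (1 - r^a)/(1 - r^N)
r^3 = 8; r^15 = 32768
P = (1 - 8) / (1 - 32768) = -7 / -32767 = 1/4681

Answer: 1/4681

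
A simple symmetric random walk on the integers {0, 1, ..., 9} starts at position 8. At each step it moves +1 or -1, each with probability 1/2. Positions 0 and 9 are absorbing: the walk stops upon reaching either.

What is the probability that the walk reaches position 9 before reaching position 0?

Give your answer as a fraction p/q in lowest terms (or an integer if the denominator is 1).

Answer: 8/9

Derivation:
Symmetric walk (p = 1/2): the harmonic-function argument gives P(hit 9 before 0 | start at 8) = a/N.
P = 8/9 = 8/9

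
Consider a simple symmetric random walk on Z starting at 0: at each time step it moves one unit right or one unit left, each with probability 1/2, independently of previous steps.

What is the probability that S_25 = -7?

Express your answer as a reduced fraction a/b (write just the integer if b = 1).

Answer: 2042975/33554432

Derivation:
To reach position -7 after 25 steps: need 9 steps of +1 and 16 of -1.
Favorable paths: C(25,9) = 2042975
Total paths: 2^25 = 33554432
P = 2042975/33554432 = 2042975/33554432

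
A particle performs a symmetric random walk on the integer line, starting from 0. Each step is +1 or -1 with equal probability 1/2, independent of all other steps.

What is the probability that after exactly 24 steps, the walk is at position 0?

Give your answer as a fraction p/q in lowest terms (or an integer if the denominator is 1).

To return to 0 after 24 steps: need exactly 12 steps of +1 and 12 of -1.
Favorable paths: C(24,12) = 2704156
Total paths: 2^24 = 16777216
P = 2704156/16777216 = 676039/4194304

Answer: 676039/4194304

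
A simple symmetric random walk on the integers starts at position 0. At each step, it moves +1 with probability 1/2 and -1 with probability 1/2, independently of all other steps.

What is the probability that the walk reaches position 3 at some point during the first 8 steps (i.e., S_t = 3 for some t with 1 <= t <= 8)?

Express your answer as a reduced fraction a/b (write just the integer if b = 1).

Count via complement. Let g(t,s) = #length-t paths at position s with S_1..S_t all ≠ 3.
g(t,s) = g(t-1,s-1) + g(t-1,s+1) for s ≠ 3; g(t,3) = 0.
t=0: g(0,0)=1
t=1: g(1,-1)=1 g(1,1)=1
t=2: g(2,-2)=1 g(2,0)=2 g(2,2)=1
t=3: g(3,-3)=1 g(3,-1)=3 g(3,1)=3
t=4: g(4,-4)=1 g(4,-2)=4 g(4,0)=6 g(4,2)=3
t=5: g(5,-5)=1 g(5,-3)=5 g(5,-1)=10 g(5,1)=9
t=6: g(6,-6)=1 g(6,-4)=6 g(6,-2)=15 g(6,0)=19 g(6,2)=9
t=7: g(7,-7)=1 g(7,-5)=7 g(7,-3)=21 g(7,-1)=34 g(7,1)=28
t=8: g(8,-8)=1 g(8,-6)=8 g(8,-4)=28 g(8,-2)=55 g(8,0)=62 g(8,2)=28
Paths never hitting 3: Σ_s g(8,s) = 182
Paths hitting 3: 2^8 - 182 = 74
P = 74/256 = 37/128

Answer: 37/128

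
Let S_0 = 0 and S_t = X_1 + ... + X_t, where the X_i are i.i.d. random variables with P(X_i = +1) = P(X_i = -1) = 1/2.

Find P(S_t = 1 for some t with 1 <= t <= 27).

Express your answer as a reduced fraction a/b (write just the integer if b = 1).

Answer: 28539857/33554432

Derivation:
Count via complement. Let g(t,s) = #length-t paths at position s with S_1..S_t all ≠ 1.
g(t,s) = g(t-1,s-1) + g(t-1,s+1) for s ≠ 1; g(t,1) = 0.
t=0: g(0,0)=1
t=1: g(1,-1)=1
t=2: g(2,-2)=1 g(2,0)=1
t=3: g(3,-3)=1 g(3,-1)=2
t=4: g(4,-4)=1 g(4,-2)=3 g(4,0)=2
t=5: g(5,-5)=1 g(5,-3)=4 g(5,-1)=5
t=6: g(6,-6)=1 g(6,-4)=5 g(6,-2)=9 g(6,0)=5
t=7: g(7,-7)=1 g(7,-5)=6 g(7,-3)=14 g(7,-1)=14
t=8: g(8,-8)=1 g(8,-6)=7 g(8,-4)=20 g(8,-2)=28 g(8,0)=14
t=9: g(9,-9)=1 g(9,-7)=8 g(9,-5)=27 g(9,-3)=48 g(9,-1)=42
t=10: g(10,-10)=1 g(10,-8)=9 g(10,-6)=35 g(10,-4)=75 g(10,-2)=90 g(10,0)=42
t=11: g(11,-11)=1 g(11,-9)=10 g(11,-7)=44 g(11,-5)=110 g(11,-3)=165 g(11,-1)=132
t=12: g(12,-12)=1 g(12,-10)=11 g(12,-8)=54 g(12,-6)=154 g(12,-4)=275 g(12,-2)=297 g(12,0)=132
t=13: g(13,-13)=1 g(13,-11)=12 g(13,-9)=65 g(13,-7)=208 g(13,-5)=429 g(13,-3)=572 g(13,-1)=429
t=14: g(14,-14)=1 g(14,-12)=13 g(14,-10)=77 g(14,-8)=273 g(14,-6)=637 g(14,-4)=1001 g(14,-2)=1001 g(14,0)=429
t=15: g(15,-15)=1 g(15,-13)=14 g(15,-11)=90 g(15,-9)=350 g(15,-7)=910 g(15,-5)=1638 g(15,-3)=2002 g(15,-1)=1430
t=16: g(16,-16)=1 g(16,-14)=15 g(16,-12)=104 g(16,-10)=440 g(16,-8)=1260 g(16,-6)=2548 g(16,-4)=3640 g(16,-2)=3432 g(16,0)=1430
t=17: g(17,-17)=1 g(17,-15)=16 g(17,-13)=119 g(17,-11)=544 g(17,-9)=1700 g(17,-7)=3808 g(17,-5)=6188 g(17,-3)=7072 g(17,-1)=4862
t=18: g(18,-18)=1 g(18,-16)=17 g(18,-14)=135 g(18,-12)=663 g(18,-10)=2244 g(18,-8)=5508 g(18,-6)=9996 g(18,-4)=13260 g(18,-2)=11934 g(18,0)=4862
t=19: g(19,-19)=1 g(19,-17)=18 g(19,-15)=152 g(19,-13)=798 g(19,-11)=2907 g(19,-9)=7752 g(19,-7)=15504 g(19,-5)=23256 g(19,-3)=25194 g(19,-1)=16796
t=20: g(20,-20)=1 g(20,-18)=19 g(20,-16)=170 g(20,-14)=950 g(20,-12)=3705 g(20,-10)=10659 g(20,-8)=23256 g(20,-6)=38760 g(20,-4)=48450 g(20,-2)=41990 g(20,0)=16796
t=21: g(21,-21)=1 g(21,-19)=20 g(21,-17)=189 g(21,-15)=1120 g(21,-13)=4655 g(21,-11)=14364 g(21,-9)=33915 g(21,-7)=62016 g(21,-5)=87210 g(21,-3)=90440 g(21,-1)=58786
t=22: g(22,-22)=1 g(22,-20)=21 g(22,-18)=209 g(22,-16)=1309 g(22,-14)=5775 g(22,-12)=19019 g(22,-10)=48279 g(22,-8)=95931 g(22,-6)=149226 g(22,-4)=177650 g(22,-2)=149226 g(22,0)=58786
t=23: g(23,-23)=1 g(23,-21)=22 g(23,-19)=230 g(23,-17)=1518 g(23,-15)=7084 g(23,-13)=24794 g(23,-11)=67298 g(23,-9)=144210 g(23,-7)=245157 g(23,-5)=326876 g(23,-3)=326876 g(23,-1)=208012
t=24: g(24,-24)=1 g(24,-22)=23 g(24,-20)=252 g(24,-18)=1748 g(24,-16)=8602 g(24,-14)=31878 g(24,-12)=92092 g(24,-10)=211508 g(24,-8)=389367 g(24,-6)=572033 g(24,-4)=653752 g(24,-2)=534888 g(24,0)=208012
t=25: g(25,-25)=1 g(25,-23)=24 g(25,-21)=275 g(25,-19)=2000 g(25,-17)=10350 g(25,-15)=40480 g(25,-13)=123970 g(25,-11)=303600 g(25,-9)=600875 g(25,-7)=961400 g(25,-5)=1225785 g(25,-3)=1188640 g(25,-1)=742900
t=26: g(26,-26)=1 g(26,-24)=25 g(26,-22)=299 g(26,-20)=2275 g(26,-18)=12350 g(26,-16)=50830 g(26,-14)=164450 g(26,-12)=427570 g(26,-10)=904475 g(26,-8)=1562275 g(26,-6)=2187185 g(26,-4)=2414425 g(26,-2)=1931540 g(26,0)=742900
t=27: g(27,-27)=1 g(27,-25)=26 g(27,-23)=324 g(27,-21)=2574 g(27,-19)=14625 g(27,-17)=63180 g(27,-15)=215280 g(27,-13)=592020 g(27,-11)=1332045 g(27,-9)=2466750 g(27,-7)=3749460 g(27,-5)=4601610 g(27,-3)=4345965 g(27,-1)=2674440
Paths never hitting 1: Σ_s g(27,s) = 20058300
Paths hitting 1: 2^27 - 20058300 = 114159428
P = 114159428/134217728 = 28539857/33554432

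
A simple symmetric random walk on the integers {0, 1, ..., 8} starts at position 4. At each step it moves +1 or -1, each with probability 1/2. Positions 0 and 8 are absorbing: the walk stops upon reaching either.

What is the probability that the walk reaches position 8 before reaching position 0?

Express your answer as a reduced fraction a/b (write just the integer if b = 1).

Answer: 1/2

Derivation:
Symmetric walk (p = 1/2): the harmonic-function argument gives P(hit 8 before 0 | start at 4) = a/N.
P = 4/8 = 1/2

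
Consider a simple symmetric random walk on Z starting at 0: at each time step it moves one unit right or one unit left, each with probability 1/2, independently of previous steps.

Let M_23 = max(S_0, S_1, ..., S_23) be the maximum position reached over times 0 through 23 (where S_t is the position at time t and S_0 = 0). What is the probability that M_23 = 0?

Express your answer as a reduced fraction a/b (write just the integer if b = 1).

Answer: 676039/4194304

Derivation:
Let M_23 = max(S_0,...,S_23). Use the reflection principle: for j ≥ 1, #{paths with M_23 ≥ j} = #{S_23 ≥ j} + #{S_23 ≥ j+1}.
P(M_23 ≥ 0) = 1 since S_0 = 0, so #{M_23 ≥ 0} = 8388608.
#{M_23 ≥ 1} = #{S_23 ≥ 1} + #{S_23 ≥ 2} = 4194304 + 2842226 = 7036530.
#{M_23 = 0} = 8388608 - 7036530 = 1352078.
P(M_23 = 0) = 1352078/8388608 = 676039/4194304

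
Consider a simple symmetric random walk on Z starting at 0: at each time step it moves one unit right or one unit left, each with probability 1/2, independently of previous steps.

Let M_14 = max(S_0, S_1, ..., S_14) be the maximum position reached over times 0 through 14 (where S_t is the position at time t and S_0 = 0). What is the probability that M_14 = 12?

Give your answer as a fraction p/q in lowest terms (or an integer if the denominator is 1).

Answer: 7/8192

Derivation:
Let M_14 = max(S_0,...,S_14). Use the reflection principle: for j ≥ 1, #{paths with M_14 ≥ j} = #{S_14 ≥ j} + #{S_14 ≥ j+1}.
By reflection, #{M_14 ≥ 12} = #{S_14 ≥ 12} + #{S_14 ≥ 13} = 15 + 1 = 16.
#{M_14 ≥ 13} = #{S_14 ≥ 13} + #{S_14 ≥ 14} = 1 + 1 = 2.
#{M_14 = 12} = 16 - 2 = 14.
P(M_14 = 12) = 14/16384 = 7/8192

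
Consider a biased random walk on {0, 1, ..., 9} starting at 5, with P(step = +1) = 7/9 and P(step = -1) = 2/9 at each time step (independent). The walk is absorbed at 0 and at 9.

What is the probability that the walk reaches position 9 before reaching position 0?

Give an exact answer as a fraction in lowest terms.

Biased walk: p = 7/9, q = 2/9, r = q/p = 2/7
Gambler's ruin: P(hit 9 before 0 | start at 5) = (1 - r^a)/(1 - r^N)
r^5 = 32/16807; r^9 = 512/40353607
P = (1 - 32/16807) / (1 - 512/40353607) = 16775/16807 / 40353095/40353607 = 8055355/8070619

Answer: 8055355/8070619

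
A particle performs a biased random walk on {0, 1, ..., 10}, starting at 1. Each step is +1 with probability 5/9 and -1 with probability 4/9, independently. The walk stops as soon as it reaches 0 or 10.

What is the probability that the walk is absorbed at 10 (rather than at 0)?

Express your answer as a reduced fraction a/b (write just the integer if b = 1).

Answer: 1953125/8717049

Derivation:
Biased walk: p = 5/9, q = 4/9, r = q/p = 4/5
Gambler's ruin: P(hit 10 before 0 | start at 1) = (1 - r^a)/(1 - r^N)
r^1 = 4/5; r^10 = 1048576/9765625
P = (1 - 4/5) / (1 - 1048576/9765625) = 1/5 / 8717049/9765625 = 1953125/8717049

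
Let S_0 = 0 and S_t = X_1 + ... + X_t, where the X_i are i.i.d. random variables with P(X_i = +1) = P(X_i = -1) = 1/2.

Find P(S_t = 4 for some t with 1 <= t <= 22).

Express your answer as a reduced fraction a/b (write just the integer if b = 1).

Count via complement. Let g(t,s) = #length-t paths at position s with S_1..S_t all ≠ 4.
g(t,s) = g(t-1,s-1) + g(t-1,s+1) for s ≠ 4; g(t,4) = 0.
t=0: g(0,0)=1
t=1: g(1,-1)=1 g(1,1)=1
t=2: g(2,-2)=1 g(2,0)=2 g(2,2)=1
t=3: g(3,-3)=1 g(3,-1)=3 g(3,1)=3 g(3,3)=1
t=4: g(4,-4)=1 g(4,-2)=4 g(4,0)=6 g(4,2)=4
t=5: g(5,-5)=1 g(5,-3)=5 g(5,-1)=10 g(5,1)=10 g(5,3)=4
t=6: g(6,-6)=1 g(6,-4)=6 g(6,-2)=15 g(6,0)=20 g(6,2)=14
t=7: g(7,-7)=1 g(7,-5)=7 g(7,-3)=21 g(7,-1)=35 g(7,1)=34 g(7,3)=14
t=8: g(8,-8)=1 g(8,-6)=8 g(8,-4)=28 g(8,-2)=56 g(8,0)=69 g(8,2)=48
t=9: g(9,-9)=1 g(9,-7)=9 g(9,-5)=36 g(9,-3)=84 g(9,-1)=125 g(9,1)=117 g(9,3)=48
t=10: g(10,-10)=1 g(10,-8)=10 g(10,-6)=45 g(10,-4)=120 g(10,-2)=209 g(10,0)=242 g(10,2)=165
t=11: g(11,-11)=1 g(11,-9)=11 g(11,-7)=55 g(11,-5)=165 g(11,-3)=329 g(11,-1)=451 g(11,1)=407 g(11,3)=165
t=12: g(12,-12)=1 g(12,-10)=12 g(12,-8)=66 g(12,-6)=220 g(12,-4)=494 g(12,-2)=780 g(12,0)=858 g(12,2)=572
t=13: g(13,-13)=1 g(13,-11)=13 g(13,-9)=78 g(13,-7)=286 g(13,-5)=714 g(13,-3)=1274 g(13,-1)=1638 g(13,1)=1430 g(13,3)=572
t=14: g(14,-14)=1 g(14,-12)=14 g(14,-10)=91 g(14,-8)=364 g(14,-6)=1000 g(14,-4)=1988 g(14,-2)=2912 g(14,0)=3068 g(14,2)=2002
t=15: g(15,-15)=1 g(15,-13)=15 g(15,-11)=105 g(15,-9)=455 g(15,-7)=1364 g(15,-5)=2988 g(15,-3)=4900 g(15,-1)=5980 g(15,1)=5070 g(15,3)=2002
t=16: g(16,-16)=1 g(16,-14)=16 g(16,-12)=120 g(16,-10)=560 g(16,-8)=1819 g(16,-6)=4352 g(16,-4)=7888 g(16,-2)=10880 g(16,0)=11050 g(16,2)=7072
t=17: g(17,-17)=1 g(17,-15)=17 g(17,-13)=136 g(17,-11)=680 g(17,-9)=2379 g(17,-7)=6171 g(17,-5)=12240 g(17,-3)=18768 g(17,-1)=21930 g(17,1)=18122 g(17,3)=7072
t=18: g(18,-18)=1 g(18,-16)=18 g(18,-14)=153 g(18,-12)=816 g(18,-10)=3059 g(18,-8)=8550 g(18,-6)=18411 g(18,-4)=31008 g(18,-2)=40698 g(18,0)=40052 g(18,2)=25194
t=19: g(19,-19)=1 g(19,-17)=19 g(19,-15)=171 g(19,-13)=969 g(19,-11)=3875 g(19,-9)=11609 g(19,-7)=26961 g(19,-5)=49419 g(19,-3)=71706 g(19,-1)=80750 g(19,1)=65246 g(19,3)=25194
t=20: g(20,-20)=1 g(20,-18)=20 g(20,-16)=190 g(20,-14)=1140 g(20,-12)=4844 g(20,-10)=15484 g(20,-8)=38570 g(20,-6)=76380 g(20,-4)=121125 g(20,-2)=152456 g(20,0)=145996 g(20,2)=90440
t=21: g(21,-21)=1 g(21,-19)=21 g(21,-17)=210 g(21,-15)=1330 g(21,-13)=5984 g(21,-11)=20328 g(21,-9)=54054 g(21,-7)=114950 g(21,-5)=197505 g(21,-3)=273581 g(21,-1)=298452 g(21,1)=236436 g(21,3)=90440
t=22: g(22,-22)=1 g(22,-20)=22 g(22,-18)=231 g(22,-16)=1540 g(22,-14)=7314 g(22,-12)=26312 g(22,-10)=74382 g(22,-8)=169004 g(22,-6)=312455 g(22,-4)=471086 g(22,-2)=572033 g(22,0)=534888 g(22,2)=326876
Paths never hitting 4: Σ_s g(22,s) = 2496144
Paths hitting 4: 2^22 - 2496144 = 1698160
P = 1698160/4194304 = 106135/262144

Answer: 106135/262144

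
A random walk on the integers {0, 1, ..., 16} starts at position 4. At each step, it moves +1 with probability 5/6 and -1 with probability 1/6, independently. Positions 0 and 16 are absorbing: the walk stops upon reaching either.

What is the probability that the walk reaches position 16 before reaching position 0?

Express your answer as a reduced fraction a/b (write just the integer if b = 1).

Answer: 244140625/244531876

Derivation:
Biased walk: p = 5/6, q = 1/6, r = q/p = 1/5
Gambler's ruin: P(hit 16 before 0 | start at 4) = (1 - r^a)/(1 - r^N)
r^4 = 1/625; r^16 = 1/152587890625
P = (1 - 1/625) / (1 - 1/152587890625) = 624/625 / 152587890624/152587890625 = 244140625/244531876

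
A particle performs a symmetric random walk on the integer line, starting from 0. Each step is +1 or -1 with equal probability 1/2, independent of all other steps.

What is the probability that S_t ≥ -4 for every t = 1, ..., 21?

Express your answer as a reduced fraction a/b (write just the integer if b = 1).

Let f(t,s) = #length-t paths at position s with S_1..S_t all ≥ -4.
f(t,s) = f(t-1,s-1) + f(t-1,s+1) for s ≥ -4; f(t,s) = 0 for s < -4.
t=0: f(0,0)=1
t=1: f(1,-1)=1 f(1,1)=1
t=2: f(2,-2)=1 f(2,0)=2 f(2,2)=1
t=3: f(3,-3)=1 f(3,-1)=3 f(3,1)=3 f(3,3)=1
t=4: f(4,-4)=1 f(4,-2)=4 f(4,0)=6 f(4,2)=4 f(4,4)=1
t=5: f(5,-3)=5 f(5,-1)=10 f(5,1)=10 f(5,3)=5 f(5,5)=1
t=6: f(6,-4)=5 f(6,-2)=15 f(6,0)=20 f(6,2)=15 f(6,4)=6 f(6,6)=1
t=7: f(7,-3)=20 f(7,-1)=35 f(7,1)=35 f(7,3)=21 f(7,5)=7 f(7,7)=1
t=8: f(8,-4)=20 f(8,-2)=55 f(8,0)=70 f(8,2)=56 f(8,4)=28 f(8,6)=8 f(8,8)=1
t=9: f(9,-3)=75 f(9,-1)=125 f(9,1)=126 f(9,3)=84 f(9,5)=36 f(9,7)=9 f(9,9)=1
t=10: f(10,-4)=75 f(10,-2)=200 f(10,0)=251 f(10,2)=210 f(10,4)=120 f(10,6)=45 f(10,8)=10 f(10,10)=1
t=11: f(11,-3)=275 f(11,-1)=451 f(11,1)=461 f(11,3)=330 f(11,5)=165 f(11,7)=55 f(11,9)=11 f(11,11)=1
t=12: f(12,-4)=275 f(12,-2)=726 f(12,0)=912 f(12,2)=791 f(12,4)=495 f(12,6)=220 f(12,8)=66 f(12,10)=12 f(12,12)=1
t=13: f(13,-3)=1001 f(13,-1)=1638 f(13,1)=1703 f(13,3)=1286 f(13,5)=715 f(13,7)=286 f(13,9)=78 f(13,11)=13 f(13,13)=1
t=14: f(14,-4)=1001 f(14,-2)=2639 f(14,0)=3341 f(14,2)=2989 f(14,4)=2001 f(14,6)=1001 f(14,8)=364 f(14,10)=91 f(14,12)=14 f(14,14)=1
t=15: f(15,-3)=3640 f(15,-1)=5980 f(15,1)=6330 f(15,3)=4990 f(15,5)=3002 f(15,7)=1365 f(15,9)=455 f(15,11)=105 f(15,13)=15 f(15,15)=1
t=16: f(16,-4)=3640 f(16,-2)=9620 f(16,0)=12310 f(16,2)=11320 f(16,4)=7992 f(16,6)=4367 f(16,8)=1820 f(16,10)=560 f(16,12)=120 f(16,14)=16 f(16,16)=1
t=17: f(17,-3)=13260 f(17,-1)=21930 f(17,1)=23630 f(17,3)=19312 f(17,5)=12359 f(17,7)=6187 f(17,9)=2380 f(17,11)=680 f(17,13)=136 f(17,15)=17 f(17,17)=1
t=18: f(18,-4)=13260 f(18,-2)=35190 f(18,0)=45560 f(18,2)=42942 f(18,4)=31671 f(18,6)=18546 f(18,8)=8567 f(18,10)=3060 f(18,12)=816 f(18,14)=153 f(18,16)=18 f(18,18)=1
t=19: f(19,-3)=48450 f(19,-1)=80750 f(19,1)=88502 f(19,3)=74613 f(19,5)=50217 f(19,7)=27113 f(19,9)=11627 f(19,11)=3876 f(19,13)=969 f(19,15)=171 f(19,17)=19 f(19,19)=1
t=20: f(20,-4)=48450 f(20,-2)=129200 f(20,0)=169252 f(20,2)=163115 f(20,4)=124830 f(20,6)=77330 f(20,8)=38740 f(20,10)=15503 f(20,12)=4845 f(20,14)=1140 f(20,16)=190 f(20,18)=20 f(20,20)=1
t=21: f(21,-3)=177650 f(21,-1)=298452 f(21,1)=332367 f(21,3)=287945 f(21,5)=202160 f(21,7)=116070 f(21,9)=54243 f(21,11)=20348 f(21,13)=5985 f(21,15)=1330 f(21,17)=210 f(21,19)=21 f(21,21)=1
Σ_s f(21,s) = 1496782
P = 1496782/2097152 = 748391/1048576

Answer: 748391/1048576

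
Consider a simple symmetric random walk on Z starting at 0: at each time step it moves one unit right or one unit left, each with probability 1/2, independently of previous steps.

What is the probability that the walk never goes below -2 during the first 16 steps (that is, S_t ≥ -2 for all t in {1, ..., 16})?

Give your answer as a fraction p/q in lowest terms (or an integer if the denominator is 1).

Let f(t,s) = #length-t paths at position s with S_1..S_t all ≥ -2.
f(t,s) = f(t-1,s-1) + f(t-1,s+1) for s ≥ -2; f(t,s) = 0 for s < -2.
t=0: f(0,0)=1
t=1: f(1,-1)=1 f(1,1)=1
t=2: f(2,-2)=1 f(2,0)=2 f(2,2)=1
t=3: f(3,-1)=3 f(3,1)=3 f(3,3)=1
t=4: f(4,-2)=3 f(4,0)=6 f(4,2)=4 f(4,4)=1
t=5: f(5,-1)=9 f(5,1)=10 f(5,3)=5 f(5,5)=1
t=6: f(6,-2)=9 f(6,0)=19 f(6,2)=15 f(6,4)=6 f(6,6)=1
t=7: f(7,-1)=28 f(7,1)=34 f(7,3)=21 f(7,5)=7 f(7,7)=1
t=8: f(8,-2)=28 f(8,0)=62 f(8,2)=55 f(8,4)=28 f(8,6)=8 f(8,8)=1
t=9: f(9,-1)=90 f(9,1)=117 f(9,3)=83 f(9,5)=36 f(9,7)=9 f(9,9)=1
t=10: f(10,-2)=90 f(10,0)=207 f(10,2)=200 f(10,4)=119 f(10,6)=45 f(10,8)=10 f(10,10)=1
t=11: f(11,-1)=297 f(11,1)=407 f(11,3)=319 f(11,5)=164 f(11,7)=55 f(11,9)=11 f(11,11)=1
t=12: f(12,-2)=297 f(12,0)=704 f(12,2)=726 f(12,4)=483 f(12,6)=219 f(12,8)=66 f(12,10)=12 f(12,12)=1
t=13: f(13,-1)=1001 f(13,1)=1430 f(13,3)=1209 f(13,5)=702 f(13,7)=285 f(13,9)=78 f(13,11)=13 f(13,13)=1
t=14: f(14,-2)=1001 f(14,0)=2431 f(14,2)=2639 f(14,4)=1911 f(14,6)=987 f(14,8)=363 f(14,10)=91 f(14,12)=14 f(14,14)=1
t=15: f(15,-1)=3432 f(15,1)=5070 f(15,3)=4550 f(15,5)=2898 f(15,7)=1350 f(15,9)=454 f(15,11)=105 f(15,13)=15 f(15,15)=1
t=16: f(16,-2)=3432 f(16,0)=8502 f(16,2)=9620 f(16,4)=7448 f(16,6)=4248 f(16,8)=1804 f(16,10)=559 f(16,12)=120 f(16,14)=16 f(16,16)=1
Σ_s f(16,s) = 35750
P = 35750/65536 = 17875/32768

Answer: 17875/32768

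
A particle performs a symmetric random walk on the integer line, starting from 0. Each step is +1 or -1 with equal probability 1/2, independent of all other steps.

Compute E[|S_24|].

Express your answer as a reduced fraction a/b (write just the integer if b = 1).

S_24 takes values m ≡ 0 (mod 2) with |m| ≤ 24; P(S_24=m) = C(24,(24+m)/2)/2^24.
Total paths: 2^24 = 16777216
Distribution: P(S=-24)=1/16777216, P(S=-22)=24/16777216, P(S=-20)=276/16777216, P(S=-18)=2024/16777216, P(S=-16)=10626/16777216, P(S=-14)=42504/16777216, P(S=-12)=134596/16777216, P(S=-10)=346104/16777216, P(S=-8)=735471/16777216, P(S=-6)=1307504/16777216, P(S=-4)=1961256/16777216, P(S=-2)=2496144/16777216, P(S=0)=2704156/16777216, P(S=2)=2496144/16777216, P(S=4)=1961256/16777216, P(S=6)=1307504/16777216, P(S=8)=735471/16777216, P(S=10)=346104/16777216, P(S=12)=134596/16777216, P(S=14)=42504/16777216, P(S=16)=10626/16777216, P(S=18)=2024/16777216, P(S=20)=276/16777216, P(S=22)=24/16777216, P(S=24)=1/16777216
E[|S_24|] = Σ_m |m|·P(S_24=m) = 64899744/16777216 = 2028117/524288

Answer: 2028117/524288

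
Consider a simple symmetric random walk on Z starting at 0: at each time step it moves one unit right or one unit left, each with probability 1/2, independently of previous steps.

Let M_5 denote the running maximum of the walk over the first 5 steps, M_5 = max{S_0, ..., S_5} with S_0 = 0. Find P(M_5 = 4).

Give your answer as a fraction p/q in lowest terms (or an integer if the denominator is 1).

Answer: 1/32

Derivation:
Let M_5 = max(S_0,...,S_5). Use the reflection principle: for j ≥ 1, #{paths with M_5 ≥ j} = #{S_5 ≥ j} + #{S_5 ≥ j+1}.
By reflection, #{M_5 ≥ 4} = #{S_5 ≥ 4} + #{S_5 ≥ 5} = 1 + 1 = 2.
#{M_5 ≥ 5} = #{S_5 ≥ 5} + #{S_5 ≥ 6} = 1 + 0 = 1.
#{M_5 = 4} = 2 - 1 = 1.
P(M_5 = 4) = 1/32 = 1/32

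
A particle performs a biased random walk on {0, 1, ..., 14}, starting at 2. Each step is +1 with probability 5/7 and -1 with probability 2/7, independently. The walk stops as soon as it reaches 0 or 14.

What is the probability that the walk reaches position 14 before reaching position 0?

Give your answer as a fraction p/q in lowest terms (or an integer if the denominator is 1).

Biased walk: p = 5/7, q = 2/7, r = q/p = 2/5
Gambler's ruin: P(hit 14 before 0 | start at 2) = (1 - r^a)/(1 - r^N)
r^2 = 4/25; r^14 = 16384/6103515625
P = (1 - 4/25) / (1 - 16384/6103515625) = 21/25 / 6103499241/6103515625 = 244140625/290642821

Answer: 244140625/290642821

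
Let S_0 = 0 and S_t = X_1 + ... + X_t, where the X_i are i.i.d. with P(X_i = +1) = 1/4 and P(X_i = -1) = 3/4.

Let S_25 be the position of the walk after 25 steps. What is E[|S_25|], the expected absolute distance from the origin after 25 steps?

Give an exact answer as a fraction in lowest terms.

Answer: 880416350563975/70368744177664

Derivation:
S_25 takes values m ≡ 1 (mod 2) with |m| ≤ 25; P(S_25=m) = C(25,(25+m)/2) · (1/4)^((25+m)/2) · (3/4)^((25-m)/2).
Distribution: P(S=-25)=847288609443/1125899906842624, P(S=-23)=7060738412025/1125899906842624, P(S=-21)=7060738412025/281474976710656, P(S=-19)=18044109275175/281474976710656, P(S=-17)=66161734008975/562949953421312, P(S=-15)=92626427612565/562949953421312, P(S=-13)=51459126451425/281474976710656, P(S=-11)=46558257265575/281474976710656, P(S=-9)=139674771796725/1125899906842624, P(S=-7)=87943374834975/1125899906842624, P(S=-5)=5862891655665/140737488355328, P(S=-3)=2664950752575/140737488355328, P(S=-1)=2072739474225/281474976710656, P(S=1)=690913158075/281474976710656, P(S=3)=98701879725/140737488355328, P(S=5)=24127126155/140737488355328, P(S=7)=40211876925/1125899906842624, P(S=9)=7096213575/1125899906842624, P(S=11)=262822725/281474976710656, P(S=13)=32276475/281474976710656, P(S=15)=6455295/562949953421312, P(S=17)=512325/562949953421312, P(S=19)=15525/281474976710656, P(S=21)=675/281474976710656, P(S=23)=75/1125899906842624, P(S=25)=1/1125899906842624
E[|S_25|] = Σ_m |m|·P(S_25=m) = 880416350563975/70368744177664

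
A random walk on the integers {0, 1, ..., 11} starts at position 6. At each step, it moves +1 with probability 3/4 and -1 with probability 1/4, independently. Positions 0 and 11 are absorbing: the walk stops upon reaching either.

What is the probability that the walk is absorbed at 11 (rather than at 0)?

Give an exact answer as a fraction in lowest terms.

Biased walk: p = 3/4, q = 1/4, r = q/p = 1/3
Gambler's ruin: P(hit 11 before 0 | start at 6) = (1 - r^a)/(1 - r^N)
r^6 = 1/729; r^11 = 1/177147
P = (1 - 1/729) / (1 - 1/177147) = 728/729 / 177146/177147 = 88452/88573

Answer: 88452/88573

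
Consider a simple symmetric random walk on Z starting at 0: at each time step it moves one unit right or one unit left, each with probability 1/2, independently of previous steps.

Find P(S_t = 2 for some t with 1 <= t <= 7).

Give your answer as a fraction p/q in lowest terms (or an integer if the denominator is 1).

Count via complement. Let g(t,s) = #length-t paths at position s with S_1..S_t all ≠ 2.
g(t,s) = g(t-1,s-1) + g(t-1,s+1) for s ≠ 2; g(t,2) = 0.
t=0: g(0,0)=1
t=1: g(1,-1)=1 g(1,1)=1
t=2: g(2,-2)=1 g(2,0)=2
t=3: g(3,-3)=1 g(3,-1)=3 g(3,1)=2
t=4: g(4,-4)=1 g(4,-2)=4 g(4,0)=5
t=5: g(5,-5)=1 g(5,-3)=5 g(5,-1)=9 g(5,1)=5
t=6: g(6,-6)=1 g(6,-4)=6 g(6,-2)=14 g(6,0)=14
t=7: g(7,-7)=1 g(7,-5)=7 g(7,-3)=20 g(7,-1)=28 g(7,1)=14
Paths never hitting 2: Σ_s g(7,s) = 70
Paths hitting 2: 2^7 - 70 = 58
P = 58/128 = 29/64

Answer: 29/64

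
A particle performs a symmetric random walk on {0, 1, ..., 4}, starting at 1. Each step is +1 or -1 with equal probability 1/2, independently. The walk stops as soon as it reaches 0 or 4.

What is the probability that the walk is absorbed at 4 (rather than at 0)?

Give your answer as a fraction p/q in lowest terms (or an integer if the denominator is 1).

Symmetric walk (p = 1/2): the harmonic-function argument gives P(hit 4 before 0 | start at 1) = a/N.
P = 1/4 = 1/4

Answer: 1/4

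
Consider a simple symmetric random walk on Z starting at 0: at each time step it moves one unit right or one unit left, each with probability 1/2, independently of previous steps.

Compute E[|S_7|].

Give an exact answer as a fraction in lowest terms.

Answer: 35/16

Derivation:
S_7 takes values m ≡ 1 (mod 2) with |m| ≤ 7; P(S_7=m) = C(7,(7+m)/2)/2^7.
Total paths: 2^7 = 128
Distribution: P(S=-7)=1/128, P(S=-5)=7/128, P(S=-3)=21/128, P(S=-1)=35/128, P(S=1)=35/128, P(S=3)=21/128, P(S=5)=7/128, P(S=7)=1/128
E[|S_7|] = Σ_m |m|·P(S_7=m) = 280/128 = 35/16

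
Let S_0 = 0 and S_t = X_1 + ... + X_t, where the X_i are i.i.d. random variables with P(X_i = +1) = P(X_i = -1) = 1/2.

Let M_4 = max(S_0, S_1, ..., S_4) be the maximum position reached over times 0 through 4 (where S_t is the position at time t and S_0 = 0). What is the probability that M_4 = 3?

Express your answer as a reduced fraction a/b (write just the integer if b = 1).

Let M_4 = max(S_0,...,S_4). Use the reflection principle: for j ≥ 1, #{paths with M_4 ≥ j} = #{S_4 ≥ j} + #{S_4 ≥ j+1}.
By reflection, #{M_4 ≥ 3} = #{S_4 ≥ 3} + #{S_4 ≥ 4} = 1 + 1 = 2.
#{M_4 ≥ 4} = #{S_4 ≥ 4} + #{S_4 ≥ 5} = 1 + 0 = 1.
#{M_4 = 3} = 2 - 1 = 1.
P(M_4 = 3) = 1/16 = 1/16

Answer: 1/16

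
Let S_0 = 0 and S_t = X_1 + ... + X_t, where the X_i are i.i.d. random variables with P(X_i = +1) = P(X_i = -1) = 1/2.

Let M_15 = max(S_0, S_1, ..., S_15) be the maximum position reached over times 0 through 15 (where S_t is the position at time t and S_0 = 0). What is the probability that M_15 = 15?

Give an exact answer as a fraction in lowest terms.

Let M_15 = max(S_0,...,S_15). Use the reflection principle: for j ≥ 1, #{paths with M_15 ≥ j} = #{S_15 ≥ j} + #{S_15 ≥ j+1}.
By reflection, #{M_15 ≥ 15} = #{S_15 ≥ 15} + #{S_15 ≥ 16} = 1 + 0 = 1.
#{M_15 ≥ 16} = #{S_15 ≥ 16} + #{S_15 ≥ 17} = 0 + 0 = 0.
#{M_15 = 15} = 1 - 0 = 1.
P(M_15 = 15) = 1/32768 = 1/32768

Answer: 1/32768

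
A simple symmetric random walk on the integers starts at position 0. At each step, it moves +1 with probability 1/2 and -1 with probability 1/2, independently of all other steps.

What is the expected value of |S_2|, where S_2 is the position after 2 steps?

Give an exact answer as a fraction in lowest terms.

Answer: 1

Derivation:
S_2 takes values m ≡ 0 (mod 2) with |m| ≤ 2; P(S_2=m) = C(2,(2+m)/2)/2^2.
Total paths: 2^2 = 4
Distribution: P(S=-2)=1/4, P(S=0)=2/4, P(S=2)=1/4
E[|S_2|] = Σ_m |m|·P(S_2=m) = 4/4 = 1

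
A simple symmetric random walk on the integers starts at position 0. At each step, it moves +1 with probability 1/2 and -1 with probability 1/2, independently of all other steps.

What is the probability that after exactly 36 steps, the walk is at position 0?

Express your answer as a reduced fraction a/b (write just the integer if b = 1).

Answer: 2268783825/17179869184

Derivation:
To return to 0 after 36 steps: need exactly 18 steps of +1 and 18 of -1.
Favorable paths: C(36,18) = 9075135300
Total paths: 2^36 = 68719476736
P = 9075135300/68719476736 = 2268783825/17179869184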